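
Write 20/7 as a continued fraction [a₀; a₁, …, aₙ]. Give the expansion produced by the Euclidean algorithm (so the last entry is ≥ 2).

20 = 2×7 + 6
7 = 1×6 + 1
6 = 6×1 + 0  (stop)
So 20/7 = [2; 1, 6].

[2; 1, 6]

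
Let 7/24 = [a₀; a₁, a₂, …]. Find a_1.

3

7 = 0·24 + 7   →  a_0 = 0
24 = 3·7 + 3   →  a_1 = 3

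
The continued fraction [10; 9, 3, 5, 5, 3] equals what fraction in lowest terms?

24945/2468

Using pₖ = aₖpₖ₋₁ + pₖ₋₂ and qₖ = aₖqₖ₋₁ + qₖ₋₂:
  k=0: a=10, p=10, q=1
  k=1: a=9, p=91, q=9
  k=2: a=3, p=283, q=28
  k=3: a=5, p=1506, q=149
  k=4: a=5, p=7813, q=773
  k=5: a=3, p=24945, q=2468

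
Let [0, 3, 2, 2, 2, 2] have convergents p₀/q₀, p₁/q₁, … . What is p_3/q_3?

5/17

Using pₖ = aₖpₖ₋₁ + pₖ₋₂, qₖ = aₖqₖ₋₁ + qₖ₋₂ (with p₋₁=1, p₋₂=0, q₋₁=0, q₋₂=1):
  k=0: a=0, p=0, q=1
  k=1: a=3, p=1, q=3
  k=2: a=2, p=2, q=7
  k=3: a=2, p=5, q=17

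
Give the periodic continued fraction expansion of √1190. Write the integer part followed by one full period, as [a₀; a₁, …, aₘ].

a₀ = ⌊√1190⌋ = 34.
With m₀=0, d₀=1 and mₖ₊₁ = dₖaₖ − mₖ, dₖ₊₁ = (n − mₖ₊₁²)/dₖ, aₖ₊₁ = ⌊(a₀+mₖ₊₁)/dₖ₊₁⌋:
  k=1: m=34, d=34, a=2
  k=2: m=34, d=1, a=68
d=1 and a=2a₀=68 at k=2, so the next step gives (m, d) = (34, 34) again — its k=1 value — and the period has length 2.

[34; 2, 68]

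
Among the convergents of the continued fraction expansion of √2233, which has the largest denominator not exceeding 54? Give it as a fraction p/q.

2410/51

√2233 = [47; 3, 1, 12, 1, 3, 94, …] (period length 6).
Convergents:
  p_0/q_0 = 47/1
  p_1/q_1 = 142/3
  p_2/q_2 = 189/4
  p_3/q_3 = 2410/51
  p_4/q_4 = 2599/55
q_3 = 51 ≤ 54 < 55 = q_4, so the answer is 2410/51.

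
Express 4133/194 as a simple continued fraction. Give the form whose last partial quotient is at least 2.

[21; 3, 3, 2, 8]

4133 = 21*194 + 59
194 = 3*59 + 17
59 = 3*17 + 8
17 = 2*8 + 1
8 = 8*1 + 0  (stop)
So 4133/194 = [21; 3, 3, 2, 8].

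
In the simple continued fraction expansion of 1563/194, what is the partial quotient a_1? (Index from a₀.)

17

1563 = 8·194 + 11   →  a_0 = 8
194 = 17·11 + 7   →  a_1 = 17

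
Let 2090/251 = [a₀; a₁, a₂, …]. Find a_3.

2

2090 = 8·251 + 82   →  a_0 = 8
251 = 3·82 + 5   →  a_1 = 3
82 = 16·5 + 2   →  a_2 = 16
5 = 2·2 + 1   →  a_3 = 2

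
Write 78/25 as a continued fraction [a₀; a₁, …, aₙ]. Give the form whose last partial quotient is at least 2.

78 = 3·25 + 3
25 = 8·3 + 1
3 = 3·1 + 0  (stop)
So 78/25 = [3; 8, 3].

[3; 8, 3]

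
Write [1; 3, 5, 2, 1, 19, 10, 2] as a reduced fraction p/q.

Fold from the inside: start with 2/1.
  10 + 1/2 = 21/2
  19 + 2/21 = 401/21
  1 + 21/401 = 422/401
  2 + 401/422 = 1245/422
  5 + 422/1245 = 6647/1245
  3 + 1245/6647 = 21186/6647
  1 + 6647/21186 = 27833/21186

27833/21186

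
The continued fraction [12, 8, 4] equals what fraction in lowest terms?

400/33

Fold from the inside: start with 4/1.
  8 + 1/4 = 33/4
  12 + 4/33 = 400/33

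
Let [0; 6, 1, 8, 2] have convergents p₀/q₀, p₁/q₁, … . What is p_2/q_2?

1/7

Using pₖ = aₖpₖ₋₁ + pₖ₋₂, qₖ = aₖqₖ₋₁ + qₖ₋₂ (with p₋₁=1, p₋₂=0, q₋₁=0, q₋₂=1):
  k=0: a=0, p=0, q=1
  k=1: a=6, p=1, q=6
  k=2: a=1, p=1, q=7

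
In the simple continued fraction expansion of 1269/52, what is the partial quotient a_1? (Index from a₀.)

2

1269 = 24·52 + 21   →  a_0 = 24
52 = 2·21 + 10   →  a_1 = 2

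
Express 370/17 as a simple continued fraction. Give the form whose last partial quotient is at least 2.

370 = 21×17 + 13
17 = 1×13 + 4
13 = 3×4 + 1
4 = 4×1 + 0  (stop)
So 370/17 = [21; 1, 3, 4].

[21; 1, 3, 4]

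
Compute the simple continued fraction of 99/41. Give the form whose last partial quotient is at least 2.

99 = 2×41 + 17
41 = 2×17 + 7
17 = 2×7 + 3
7 = 2×3 + 1
3 = 3×1 + 0  (stop)
So 99/41 = [2; 2, 2, 2, 3].

[2; 2, 2, 2, 3]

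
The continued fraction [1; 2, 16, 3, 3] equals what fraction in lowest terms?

Fold from the inside: start with 3/1.
  3 + 1/3 = 10/3
  16 + 3/10 = 163/10
  2 + 10/163 = 336/163
  1 + 163/336 = 499/336

499/336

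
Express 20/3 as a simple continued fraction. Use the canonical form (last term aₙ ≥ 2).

20 = 6×3 + 2
3 = 1×2 + 1
2 = 2×1 + 0  (stop)
So 20/3 = [6; 1, 2].

[6; 1, 2]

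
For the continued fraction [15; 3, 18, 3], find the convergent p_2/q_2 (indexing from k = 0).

843/55

Using pₖ = aₖpₖ₋₁ + pₖ₋₂, qₖ = aₖqₖ₋₁ + qₖ₋₂ (with p₋₁=1, p₋₂=0, q₋₁=0, q₋₂=1):
  k=0: a=15, p=15, q=1
  k=1: a=3, p=46, q=3
  k=2: a=18, p=843, q=55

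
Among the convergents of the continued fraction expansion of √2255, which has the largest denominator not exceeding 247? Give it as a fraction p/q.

3609/76

√2255 = [47; 2, 18, 2, 94, …] (period length 4).
Convergents:
  p_0/q_0 = 47/1
  p_1/q_1 = 95/2
  p_2/q_2 = 1757/37
  p_3/q_3 = 3609/76
  p_4/q_4 = 341003/7181
q_3 = 76 ≤ 247 < 7181 = q_4, so the answer is 3609/76.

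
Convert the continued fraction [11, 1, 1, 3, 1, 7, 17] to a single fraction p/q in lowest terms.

Using pₖ = aₖpₖ₋₁ + pₖ₋₂ and qₖ = aₖqₖ₋₁ + qₖ₋₂:
  k=0: a=11, p=11, q=1
  k=1: a=1, p=12, q=1
  k=2: a=1, p=23, q=2
  k=3: a=3, p=81, q=7
  k=4: a=1, p=104, q=9
  k=5: a=7, p=809, q=70
  k=6: a=17, p=13857, q=1199

13857/1199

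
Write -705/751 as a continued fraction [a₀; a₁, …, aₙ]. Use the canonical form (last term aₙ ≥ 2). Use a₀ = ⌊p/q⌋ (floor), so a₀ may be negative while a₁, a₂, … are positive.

[-1; 16, 3, 15]

-705 = -1*751 + 46
751 = 16*46 + 15
46 = 3*15 + 1
15 = 15*1 + 0  (stop)
So -705/751 = [-1; 16, 3, 15].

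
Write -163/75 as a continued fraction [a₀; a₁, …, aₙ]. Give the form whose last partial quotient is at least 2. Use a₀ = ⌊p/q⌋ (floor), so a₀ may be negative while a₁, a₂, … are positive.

-163 = -3·75 + 62
75 = 1·62 + 13
62 = 4·13 + 10
13 = 1·10 + 3
10 = 3·3 + 1
3 = 3·1 + 0  (stop)
So -163/75 = [-3; 1, 4, 1, 3, 3].

[-3; 1, 4, 1, 3, 3]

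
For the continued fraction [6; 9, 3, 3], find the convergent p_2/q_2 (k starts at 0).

Using pₖ = aₖpₖ₋₁ + pₖ₋₂, qₖ = aₖqₖ₋₁ + qₖ₋₂ (with p₋₁=1, p₋₂=0, q₋₁=0, q₋₂=1):
  k=0: a=6, p=6, q=1
  k=1: a=9, p=55, q=9
  k=2: a=3, p=171, q=28

171/28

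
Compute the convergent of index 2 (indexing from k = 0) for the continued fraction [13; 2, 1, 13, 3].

Using pₖ = aₖpₖ₋₁ + pₖ₋₂, qₖ = aₖqₖ₋₁ + qₖ₋₂ (with p₋₁=1, p₋₂=0, q₋₁=0, q₋₂=1):
  k=0: a=13, p=13, q=1
  k=1: a=2, p=27, q=2
  k=2: a=1, p=40, q=3

40/3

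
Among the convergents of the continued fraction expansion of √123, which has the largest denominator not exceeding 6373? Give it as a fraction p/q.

√123 = [11; 11, 22, …] (period length 2).
Convergents:
  p_0/q_0 = 11/1
  p_1/q_1 = 122/11
  p_2/q_2 = 2695/243
  p_3/q_3 = 29767/2684
  p_4/q_4 = 657569/59291
q_3 = 2684 ≤ 6373 < 59291 = q_4, so the answer is 29767/2684.

29767/2684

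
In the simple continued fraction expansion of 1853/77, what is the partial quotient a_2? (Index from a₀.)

2

1853 = 24·77 + 5   →  a_0 = 24
77 = 15·5 + 2   →  a_1 = 15
5 = 2·2 + 1   →  a_2 = 2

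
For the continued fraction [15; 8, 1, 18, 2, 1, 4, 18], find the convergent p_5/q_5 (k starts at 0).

Using pₖ = aₖpₖ₋₁ + pₖ₋₂, qₖ = aₖqₖ₋₁ + qₖ₋₂ (with p₋₁=1, p₋₂=0, q₋₁=0, q₋₂=1):
  k=0: a=15, p=15, q=1
  k=1: a=8, p=121, q=8
  k=2: a=1, p=136, q=9
  k=3: a=18, p=2569, q=170
  k=4: a=2, p=5274, q=349
  k=5: a=1, p=7843, q=519

7843/519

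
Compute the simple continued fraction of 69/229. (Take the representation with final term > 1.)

[0; 3, 3, 7, 3]

69 = 0*229 + 69
229 = 3*69 + 22
69 = 3*22 + 3
22 = 7*3 + 1
3 = 3*1 + 0  (stop)
So 69/229 = [0; 3, 3, 7, 3].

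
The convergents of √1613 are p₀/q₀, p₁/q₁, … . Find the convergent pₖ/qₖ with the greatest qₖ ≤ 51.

√1613 = [40; 6, 6, 80, …] (period length 3).
Convergents:
  p_0/q_0 = 40/1
  p_1/q_1 = 241/6
  p_2/q_2 = 1486/37
  p_3/q_3 = 119121/2966
q_2 = 37 ≤ 51 < 2966 = q_3, so the answer is 1486/37.

1486/37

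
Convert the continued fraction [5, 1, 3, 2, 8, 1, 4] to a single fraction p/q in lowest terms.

Using pₖ = aₖpₖ₋₁ + pₖ₋₂ and qₖ = aₖqₖ₋₁ + qₖ₋₂:
  k=0: a=5, p=5, q=1
  k=1: a=1, p=6, q=1
  k=2: a=3, p=23, q=4
  k=3: a=2, p=52, q=9
  k=4: a=8, p=439, q=76
  k=5: a=1, p=491, q=85
  k=6: a=4, p=2403, q=416

2403/416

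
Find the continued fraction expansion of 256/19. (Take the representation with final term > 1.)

[13; 2, 9]

256 = 13×19 + 9
19 = 2×9 + 1
9 = 9×1 + 0  (stop)
So 256/19 = [13; 2, 9].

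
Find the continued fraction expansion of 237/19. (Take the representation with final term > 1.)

[12; 2, 9]

237 = 12*19 + 9
19 = 2*9 + 1
9 = 9*1 + 0  (stop)
So 237/19 = [12; 2, 9].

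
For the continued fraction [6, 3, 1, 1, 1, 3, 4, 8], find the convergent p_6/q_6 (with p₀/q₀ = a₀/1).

Using pₖ = aₖpₖ₋₁ + pₖ₋₂, qₖ = aₖqₖ₋₁ + qₖ₋₂ (with p₋₁=1, p₋₂=0, q₋₁=0, q₋₂=1):
  k=0: a=6, p=6, q=1
  k=1: a=3, p=19, q=3
  k=2: a=1, p=25, q=4
  k=3: a=1, p=44, q=7
  k=4: a=1, p=69, q=11
  k=5: a=3, p=251, q=40
  k=6: a=4, p=1073, q=171

1073/171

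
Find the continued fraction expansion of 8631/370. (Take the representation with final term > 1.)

8631 = 23×370 + 121
370 = 3×121 + 7
121 = 17×7 + 2
7 = 3×2 + 1
2 = 2×1 + 0  (stop)
So 8631/370 = [23; 3, 17, 3, 2].

[23; 3, 17, 3, 2]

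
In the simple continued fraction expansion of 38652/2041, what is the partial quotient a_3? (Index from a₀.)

14

38652 = 18·2041 + 1914   →  a_0 = 18
2041 = 1·1914 + 127   →  a_1 = 1
1914 = 15·127 + 9   →  a_2 = 15
127 = 14·9 + 1   →  a_3 = 14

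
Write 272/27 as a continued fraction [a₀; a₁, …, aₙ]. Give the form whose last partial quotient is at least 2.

[10; 13, 2]

272 = 10*27 + 2
27 = 13*2 + 1
2 = 2*1 + 0  (stop)
So 272/27 = [10; 13, 2].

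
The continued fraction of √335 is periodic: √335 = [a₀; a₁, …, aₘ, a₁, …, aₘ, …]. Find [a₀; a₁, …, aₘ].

[18; 3, 3, 3, 36]

a₀ = ⌊√335⌋ = 18.
With m₀=0, d₀=1 and mₖ₊₁ = dₖaₖ − mₖ, dₖ₊₁ = (n − mₖ₊₁²)/dₖ, aₖ₊₁ = ⌊(a₀+mₖ₊₁)/dₖ₊₁⌋:
  k=1: m=18, d=11, a=3
  k=2: m=15, d=10, a=3
  k=3: m=15, d=11, a=3
  k=4: m=18, d=1, a=36
d=1 and a=2a₀=36 at k=4, so the next step gives (m, d) = (18, 11) again — its k=1 value — and the period has length 4.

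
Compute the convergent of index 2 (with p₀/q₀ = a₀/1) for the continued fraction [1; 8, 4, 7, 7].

37/33

Using pₖ = aₖpₖ₋₁ + pₖ₋₂, qₖ = aₖqₖ₋₁ + qₖ₋₂ (with p₋₁=1, p₋₂=0, q₋₁=0, q₋₂=1):
  k=0: a=1, p=1, q=1
  k=1: a=8, p=9, q=8
  k=2: a=4, p=37, q=33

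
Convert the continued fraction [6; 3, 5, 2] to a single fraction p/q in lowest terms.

Using pₖ = aₖpₖ₋₁ + pₖ₋₂ and qₖ = aₖqₖ₋₁ + qₖ₋₂:
  k=0: a=6, p=6, q=1
  k=1: a=3, p=19, q=3
  k=2: a=5, p=101, q=16
  k=3: a=2, p=221, q=35

221/35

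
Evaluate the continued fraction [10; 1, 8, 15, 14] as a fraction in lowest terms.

20832/1913

Fold from the inside: start with 14/1.
  15 + 1/14 = 211/14
  8 + 14/211 = 1702/211
  1 + 211/1702 = 1913/1702
  10 + 1702/1913 = 20832/1913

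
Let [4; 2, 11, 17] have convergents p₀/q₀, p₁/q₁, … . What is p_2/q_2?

103/23

Using pₖ = aₖpₖ₋₁ + pₖ₋₂, qₖ = aₖqₖ₋₁ + qₖ₋₂ (with p₋₁=1, p₋₂=0, q₋₁=0, q₋₂=1):
  k=0: a=4, p=4, q=1
  k=1: a=2, p=9, q=2
  k=2: a=11, p=103, q=23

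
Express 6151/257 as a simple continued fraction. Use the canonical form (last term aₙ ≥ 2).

[23; 1, 14, 8, 2]

6151 = 23*257 + 240
257 = 1*240 + 17
240 = 14*17 + 2
17 = 8*2 + 1
2 = 2*1 + 0  (stop)
So 6151/257 = [23; 1, 14, 8, 2].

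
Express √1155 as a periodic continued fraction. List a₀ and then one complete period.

[33; 1, 66]

a₀ = ⌊√1155⌋ = 33.
With m₀=0, d₀=1 and mₖ₊₁ = dₖaₖ − mₖ, dₖ₊₁ = (n − mₖ₊₁²)/dₖ, aₖ₊₁ = ⌊(a₀+mₖ₊₁)/dₖ₊₁⌋:
  k=1: m=33, d=66, a=1
  k=2: m=33, d=1, a=66
d=1 and a=2a₀=66 at k=2, so the next step gives (m, d) = (33, 66) again — its k=1 value — and the period has length 2.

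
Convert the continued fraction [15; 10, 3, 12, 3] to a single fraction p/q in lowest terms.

Fold from the inside: start with 3/1.
  12 + 1/3 = 37/3
  3 + 3/37 = 114/37
  10 + 37/114 = 1177/114
  15 + 114/1177 = 17769/1177

17769/1177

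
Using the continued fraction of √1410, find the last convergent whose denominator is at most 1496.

55987/1491

√1410 = [37; 1, 1, 4, 1, 1, 74, …] (period length 6).
Convergents:
  p_0/q_0 = 37/1
  p_1/q_1 = 38/1
  p_2/q_2 = 75/2
  p_3/q_3 = 338/9
  p_4/q_4 = 413/11
  p_5/q_5 = 751/20
  p_6/q_6 = 55987/1491
  p_7/q_7 = 56738/1511
q_6 = 1491 ≤ 1496 < 1511 = q_7, so the answer is 55987/1491.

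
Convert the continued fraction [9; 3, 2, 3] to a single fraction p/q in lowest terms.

Fold from the inside: start with 3/1.
  2 + 1/3 = 7/3
  3 + 3/7 = 24/7
  9 + 7/24 = 223/24

223/24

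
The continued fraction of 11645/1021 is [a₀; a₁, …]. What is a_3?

11645 = 11·1021 + 414   →  a_0 = 11
1021 = 2·414 + 193   →  a_1 = 2
414 = 2·193 + 28   →  a_2 = 2
193 = 6·28 + 25   →  a_3 = 6

6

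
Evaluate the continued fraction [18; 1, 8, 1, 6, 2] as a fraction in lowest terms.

Using pₖ = aₖpₖ₋₁ + pₖ₋₂ and qₖ = aₖqₖ₋₁ + qₖ₋₂:
  k=0: a=18, p=18, q=1
  k=1: a=1, p=19, q=1
  k=2: a=8, p=170, q=9
  k=3: a=1, p=189, q=10
  k=4: a=6, p=1304, q=69
  k=5: a=2, p=2797, q=148

2797/148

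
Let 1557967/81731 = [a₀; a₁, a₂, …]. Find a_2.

1557967 = 19·81731 + 5078   →  a_0 = 19
81731 = 16·5078 + 483   →  a_1 = 16
5078 = 10·483 + 248   →  a_2 = 10

10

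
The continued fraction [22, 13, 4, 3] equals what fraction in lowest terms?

Using pₖ = aₖpₖ₋₁ + pₖ₋₂ and qₖ = aₖqₖ₋₁ + qₖ₋₂:
  k=0: a=22, p=22, q=1
  k=1: a=13, p=287, q=13
  k=2: a=4, p=1170, q=53
  k=3: a=3, p=3797, q=172

3797/172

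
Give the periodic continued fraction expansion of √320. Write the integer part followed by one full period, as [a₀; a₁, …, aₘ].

a₀ = ⌊√320⌋ = 17.
With m₀=0, d₀=1 and mₖ₊₁ = dₖaₖ − mₖ, dₖ₊₁ = (n − mₖ₊₁²)/dₖ, aₖ₊₁ = ⌊(a₀+mₖ₊₁)/dₖ₊₁⌋:
  k=1: m=17, d=31, a=1
  k=2: m=14, d=4, a=7
  k=3: m=14, d=31, a=1
  k=4: m=17, d=1, a=34
d=1 and a=2a₀=34 at k=4, so the next step gives (m, d) = (17, 31) again — its k=1 value — and the period has length 4.

[17; 1, 7, 1, 34]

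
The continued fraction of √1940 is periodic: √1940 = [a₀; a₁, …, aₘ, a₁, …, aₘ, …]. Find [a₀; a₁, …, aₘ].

[44; 22, 88]

a₀ = ⌊√1940⌋ = 44.
With m₀=0, d₀=1 and mₖ₊₁ = dₖaₖ − mₖ, dₖ₊₁ = (n − mₖ₊₁²)/dₖ, aₖ₊₁ = ⌊(a₀+mₖ₊₁)/dₖ₊₁⌋:
  k=1: m=44, d=4, a=22
  k=2: m=44, d=1, a=88
d=1 and a=2a₀=88 at k=2, so the next step gives (m, d) = (44, 4) again — its k=1 value — and the period has length 2.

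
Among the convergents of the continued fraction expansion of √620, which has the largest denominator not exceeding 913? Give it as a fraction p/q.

12425/499

√620 = [24; 1, 8, 1, 48, …] (period length 4).
Convergents:
  p_0/q_0 = 24/1
  p_1/q_1 = 25/1
  p_2/q_2 = 224/9
  p_3/q_3 = 249/10
  p_4/q_4 = 12176/489
  p_5/q_5 = 12425/499
  p_6/q_6 = 111576/4481
q_5 = 499 ≤ 913 < 4481 = q_6, so the answer is 12425/499.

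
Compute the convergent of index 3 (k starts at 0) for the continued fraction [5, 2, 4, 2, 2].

Using pₖ = aₖpₖ₋₁ + pₖ₋₂, qₖ = aₖqₖ₋₁ + qₖ₋₂ (with p₋₁=1, p₋₂=0, q₋₁=0, q₋₂=1):
  k=0: a=5, p=5, q=1
  k=1: a=2, p=11, q=2
  k=2: a=4, p=49, q=9
  k=3: a=2, p=109, q=20

109/20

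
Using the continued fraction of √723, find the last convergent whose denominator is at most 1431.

√723 = [26; 1, 7, 1, 52, …] (period length 4).
Convergents:
  p_0/q_0 = 26/1
  p_1/q_1 = 27/1
  p_2/q_2 = 215/8
  p_3/q_3 = 242/9
  p_4/q_4 = 12799/476
  p_5/q_5 = 13041/485
  p_6/q_6 = 104086/3871
q_5 = 485 ≤ 1431 < 3871 = q_6, so the answer is 13041/485.

13041/485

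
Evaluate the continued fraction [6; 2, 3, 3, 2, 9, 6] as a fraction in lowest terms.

19643/3053

Using pₖ = aₖpₖ₋₁ + pₖ₋₂ and qₖ = aₖqₖ₋₁ + qₖ₋₂:
  k=0: a=6, p=6, q=1
  k=1: a=2, p=13, q=2
  k=2: a=3, p=45, q=7
  k=3: a=3, p=148, q=23
  k=4: a=2, p=341, q=53
  k=5: a=9, p=3217, q=500
  k=6: a=6, p=19643, q=3053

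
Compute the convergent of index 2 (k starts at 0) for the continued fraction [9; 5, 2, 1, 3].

Using pₖ = aₖpₖ₋₁ + pₖ₋₂, qₖ = aₖqₖ₋₁ + qₖ₋₂ (with p₋₁=1, p₋₂=0, q₋₁=0, q₋₂=1):
  k=0: a=9, p=9, q=1
  k=1: a=5, p=46, q=5
  k=2: a=2, p=101, q=11

101/11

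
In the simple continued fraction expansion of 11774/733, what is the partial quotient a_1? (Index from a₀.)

15

11774 = 16·733 + 46   →  a_0 = 16
733 = 15·46 + 43   →  a_1 = 15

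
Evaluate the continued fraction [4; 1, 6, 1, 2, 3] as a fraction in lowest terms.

Fold from the inside: start with 3/1.
  2 + 1/3 = 7/3
  1 + 3/7 = 10/7
  6 + 7/10 = 67/10
  1 + 10/67 = 77/67
  4 + 67/77 = 375/77

375/77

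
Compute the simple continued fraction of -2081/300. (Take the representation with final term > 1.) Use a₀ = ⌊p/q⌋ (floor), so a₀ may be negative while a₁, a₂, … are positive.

-2081 = -7*300 + 19
300 = 15*19 + 15
19 = 1*15 + 4
15 = 3*4 + 3
4 = 1*3 + 1
3 = 3*1 + 0  (stop)
So -2081/300 = [-7; 15, 1, 3, 1, 3].

[-7; 15, 1, 3, 1, 3]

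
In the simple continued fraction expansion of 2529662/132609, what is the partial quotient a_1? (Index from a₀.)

13

2529662 = 19·132609 + 10091   →  a_0 = 19
132609 = 13·10091 + 1426   →  a_1 = 13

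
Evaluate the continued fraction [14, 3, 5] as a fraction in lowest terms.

229/16

Using pₖ = aₖpₖ₋₁ + pₖ₋₂ and qₖ = aₖqₖ₋₁ + qₖ₋₂:
  k=0: a=14, p=14, q=1
  k=1: a=3, p=43, q=3
  k=2: a=5, p=229, q=16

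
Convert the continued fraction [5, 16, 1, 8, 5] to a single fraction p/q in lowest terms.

3931/777

Fold from the inside: start with 5/1.
  8 + 1/5 = 41/5
  1 + 5/41 = 46/41
  16 + 41/46 = 777/46
  5 + 46/777 = 3931/777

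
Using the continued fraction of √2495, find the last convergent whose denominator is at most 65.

√2495 = [49; 1, 18, 1, 98, …] (period length 4).
Convergents:
  p_0/q_0 = 49/1
  p_1/q_1 = 50/1
  p_2/q_2 = 949/19
  p_3/q_3 = 999/20
  p_4/q_4 = 98851/1979
q_3 = 20 ≤ 65 < 1979 = q_4, so the answer is 999/20.

999/20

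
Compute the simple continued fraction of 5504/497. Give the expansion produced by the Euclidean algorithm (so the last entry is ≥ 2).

[11; 13, 2, 3, 5]

5504 = 11·497 + 37
497 = 13·37 + 16
37 = 2·16 + 5
16 = 3·5 + 1
5 = 5·1 + 0  (stop)
So 5504/497 = [11; 13, 2, 3, 5].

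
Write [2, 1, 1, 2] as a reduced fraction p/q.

13/5

Fold from the inside: start with 2/1.
  1 + 1/2 = 3/2
  1 + 2/3 = 5/3
  2 + 3/5 = 13/5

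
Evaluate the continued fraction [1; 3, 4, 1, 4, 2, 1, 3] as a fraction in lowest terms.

1195/911

Fold from the inside: start with 3/1.
  1 + 1/3 = 4/3
  2 + 3/4 = 11/4
  4 + 4/11 = 48/11
  1 + 11/48 = 59/48
  4 + 48/59 = 284/59
  3 + 59/284 = 911/284
  1 + 284/911 = 1195/911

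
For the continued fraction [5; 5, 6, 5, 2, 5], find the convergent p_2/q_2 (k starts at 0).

161/31

Using pₖ = aₖpₖ₋₁ + pₖ₋₂, qₖ = aₖqₖ₋₁ + qₖ₋₂ (with p₋₁=1, p₋₂=0, q₋₁=0, q₋₂=1):
  k=0: a=5, p=5, q=1
  k=1: a=5, p=26, q=5
  k=2: a=6, p=161, q=31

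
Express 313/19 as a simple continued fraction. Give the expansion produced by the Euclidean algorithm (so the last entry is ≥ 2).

313 = 16*19 + 9
19 = 2*9 + 1
9 = 9*1 + 0  (stop)
So 313/19 = [16; 2, 9].

[16; 2, 9]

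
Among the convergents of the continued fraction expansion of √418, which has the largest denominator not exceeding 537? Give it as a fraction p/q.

√418 = [20; 2, 4, 20, 4, 2, 40, …] (period length 6).
Convergents:
  p_0/q_0 = 20/1
  p_1/q_1 = 41/2
  p_2/q_2 = 184/9
  p_3/q_3 = 3721/182
  p_4/q_4 = 15068/737
q_3 = 182 ≤ 537 < 737 = q_4, so the answer is 3721/182.

3721/182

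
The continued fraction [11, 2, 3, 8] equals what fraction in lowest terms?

Fold from the inside: start with 8/1.
  3 + 1/8 = 25/8
  2 + 8/25 = 58/25
  11 + 25/58 = 663/58

663/58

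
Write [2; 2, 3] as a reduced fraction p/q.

Fold from the inside: start with 3/1.
  2 + 1/3 = 7/3
  2 + 3/7 = 17/7

17/7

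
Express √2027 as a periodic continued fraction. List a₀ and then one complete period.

a₀ = ⌊√2027⌋ = 45.
With m₀=0, d₀=1 and mₖ₊₁ = dₖaₖ − mₖ, dₖ₊₁ = (n − mₖ₊₁²)/dₖ, aₖ₊₁ = ⌊(a₀+mₖ₊₁)/dₖ₊₁⌋:
  k=1: m=45, d=2, a=45
  k=2: m=45, d=1, a=90
d=1 and a=2a₀=90 at k=2, so the next step gives (m, d) = (45, 2) again — its k=1 value — and the period has length 2.

[45; 45, 90]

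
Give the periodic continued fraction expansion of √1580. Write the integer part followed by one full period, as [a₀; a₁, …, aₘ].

a₀ = ⌊√1580⌋ = 39.
With m₀=0, d₀=1 and mₖ₊₁ = dₖaₖ − mₖ, dₖ₊₁ = (n − mₖ₊₁²)/dₖ, aₖ₊₁ = ⌊(a₀+mₖ₊₁)/dₖ₊₁⌋:
  k=1: m=39, d=59, a=1
  k=2: m=20, d=20, a=2
  k=3: m=20, d=59, a=1
  k=4: m=39, d=1, a=78
d=1 and a=2a₀=78 at k=4, so the next step gives (m, d) = (39, 59) again — its k=1 value — and the period has length 4.

[39; 1, 2, 1, 78]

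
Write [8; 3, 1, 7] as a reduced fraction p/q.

Fold from the inside: start with 7/1.
  1 + 1/7 = 8/7
  3 + 7/8 = 31/8
  8 + 8/31 = 256/31

256/31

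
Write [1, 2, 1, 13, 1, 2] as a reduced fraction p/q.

173/129

Using pₖ = aₖpₖ₋₁ + pₖ₋₂ and qₖ = aₖqₖ₋₁ + qₖ₋₂:
  k=0: a=1, p=1, q=1
  k=1: a=2, p=3, q=2
  k=2: a=1, p=4, q=3
  k=3: a=13, p=55, q=41
  k=4: a=1, p=59, q=44
  k=5: a=2, p=173, q=129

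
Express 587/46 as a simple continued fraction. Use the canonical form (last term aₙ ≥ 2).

[12; 1, 3, 5, 2]

587 = 12×46 + 35
46 = 1×35 + 11
35 = 3×11 + 2
11 = 5×2 + 1
2 = 2×1 + 0  (stop)
So 587/46 = [12; 1, 3, 5, 2].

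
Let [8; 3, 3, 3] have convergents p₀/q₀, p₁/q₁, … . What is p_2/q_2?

83/10

Using pₖ = aₖpₖ₋₁ + pₖ₋₂, qₖ = aₖqₖ₋₁ + qₖ₋₂ (with p₋₁=1, p₋₂=0, q₋₁=0, q₋₂=1):
  k=0: a=8, p=8, q=1
  k=1: a=3, p=25, q=3
  k=2: a=3, p=83, q=10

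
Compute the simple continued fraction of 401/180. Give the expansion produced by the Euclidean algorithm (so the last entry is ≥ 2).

[2; 4, 2, 1, 1, 3, 2]

401 = 2·180 + 41
180 = 4·41 + 16
41 = 2·16 + 9
16 = 1·9 + 7
9 = 1·7 + 2
7 = 3·2 + 1
2 = 2·1 + 0  (stop)
So 401/180 = [2; 4, 2, 1, 1, 3, 2].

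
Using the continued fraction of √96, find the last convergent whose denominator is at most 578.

4801/490

√96 = [9; 1, 3, 1, 18, …] (period length 4).
Convergents:
  p_0/q_0 = 9/1
  p_1/q_1 = 10/1
  p_2/q_2 = 39/4
  p_3/q_3 = 49/5
  p_4/q_4 = 921/94
  p_5/q_5 = 970/99
  p_6/q_6 = 3831/391
  p_7/q_7 = 4801/490
  p_8/q_8 = 90249/9211
q_7 = 490 ≤ 578 < 9211 = q_8, so the answer is 4801/490.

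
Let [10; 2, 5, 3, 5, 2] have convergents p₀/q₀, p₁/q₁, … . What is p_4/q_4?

Using pₖ = aₖpₖ₋₁ + pₖ₋₂, qₖ = aₖqₖ₋₁ + qₖ₋₂ (with p₋₁=1, p₋₂=0, q₋₁=0, q₋₂=1):
  k=0: a=10, p=10, q=1
  k=1: a=2, p=21, q=2
  k=2: a=5, p=115, q=11
  k=3: a=3, p=366, q=35
  k=4: a=5, p=1945, q=186

1945/186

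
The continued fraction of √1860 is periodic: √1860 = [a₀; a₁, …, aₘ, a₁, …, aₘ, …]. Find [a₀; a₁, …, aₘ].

a₀ = ⌊√1860⌋ = 43.
With m₀=0, d₀=1 and mₖ₊₁ = dₖaₖ − mₖ, dₖ₊₁ = (n − mₖ₊₁²)/dₖ, aₖ₊₁ = ⌊(a₀+mₖ₊₁)/dₖ₊₁⌋:
  k=1: m=43, d=11, a=7
  k=2: m=34, d=64, a=1
  k=3: m=30, d=15, a=4
  k=4: m=30, d=64, a=1
  k=5: m=34, d=11, a=7
  k=6: m=43, d=1, a=86
d=1 and a=2a₀=86 at k=6, so the next step gives (m, d) = (43, 11) again — its k=1 value — and the period has length 6.

[43; 7, 1, 4, 1, 7, 86]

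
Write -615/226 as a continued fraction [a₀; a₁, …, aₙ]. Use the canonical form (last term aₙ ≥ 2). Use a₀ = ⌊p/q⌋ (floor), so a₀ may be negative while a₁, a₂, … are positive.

-615 = -3×226 + 63
226 = 3×63 + 37
63 = 1×37 + 26
37 = 1×26 + 11
26 = 2×11 + 4
11 = 2×4 + 3
4 = 1×3 + 1
3 = 3×1 + 0  (stop)
So -615/226 = [-3; 3, 1, 1, 2, 2, 1, 3].

[-3; 3, 1, 1, 2, 2, 1, 3]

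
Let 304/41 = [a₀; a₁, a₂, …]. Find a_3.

2

304 = 7·41 + 17   →  a_0 = 7
41 = 2·17 + 7   →  a_1 = 2
17 = 2·7 + 3   →  a_2 = 2
7 = 2·3 + 1   →  a_3 = 2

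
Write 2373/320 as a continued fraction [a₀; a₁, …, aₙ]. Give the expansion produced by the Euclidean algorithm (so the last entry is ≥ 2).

2373 = 7×320 + 133
320 = 2×133 + 54
133 = 2×54 + 25
54 = 2×25 + 4
25 = 6×4 + 1
4 = 4×1 + 0  (stop)
So 2373/320 = [7; 2, 2, 2, 6, 4].

[7; 2, 2, 2, 6, 4]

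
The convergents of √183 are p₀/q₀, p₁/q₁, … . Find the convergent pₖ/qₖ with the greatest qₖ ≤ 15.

√183 = [13; 1, 1, 8, 1, 1, 26, …] (period length 6).
Convergents:
  p_0/q_0 = 13/1
  p_1/q_1 = 14/1
  p_2/q_2 = 27/2
  p_3/q_3 = 230/17
q_2 = 2 ≤ 15 < 17 = q_3, so the answer is 27/2.

27/2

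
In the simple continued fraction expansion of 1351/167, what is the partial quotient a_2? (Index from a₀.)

1351 = 8·167 + 15   →  a_0 = 8
167 = 11·15 + 2   →  a_1 = 11
15 = 7·2 + 1   →  a_2 = 7

7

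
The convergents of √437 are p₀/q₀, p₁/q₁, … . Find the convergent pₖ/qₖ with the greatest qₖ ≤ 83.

√437 = [20; 1, 9, 2, 9, 1, 40, …] (period length 6).
Convergents:
  p_0/q_0 = 20/1
  p_1/q_1 = 21/1
  p_2/q_2 = 209/10
  p_3/q_3 = 439/21
  p_4/q_4 = 4160/199
q_3 = 21 ≤ 83 < 199 = q_4, so the answer is 439/21.

439/21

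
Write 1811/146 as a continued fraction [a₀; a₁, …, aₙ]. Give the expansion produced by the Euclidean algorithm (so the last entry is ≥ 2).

1811 = 12*146 + 59
146 = 2*59 + 28
59 = 2*28 + 3
28 = 9*3 + 1
3 = 3*1 + 0  (stop)
So 1811/146 = [12; 2, 2, 9, 3].

[12; 2, 2, 9, 3]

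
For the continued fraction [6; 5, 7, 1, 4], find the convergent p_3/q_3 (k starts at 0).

Using pₖ = aₖpₖ₋₁ + pₖ₋₂, qₖ = aₖqₖ₋₁ + qₖ₋₂ (with p₋₁=1, p₋₂=0, q₋₁=0, q₋₂=1):
  k=0: a=6, p=6, q=1
  k=1: a=5, p=31, q=5
  k=2: a=7, p=223, q=36
  k=3: a=1, p=254, q=41

254/41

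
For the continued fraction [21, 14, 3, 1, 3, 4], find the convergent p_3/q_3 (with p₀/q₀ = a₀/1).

Using pₖ = aₖpₖ₋₁ + pₖ₋₂, qₖ = aₖqₖ₋₁ + qₖ₋₂ (with p₋₁=1, p₋₂=0, q₋₁=0, q₋₂=1):
  k=0: a=21, p=21, q=1
  k=1: a=14, p=295, q=14
  k=2: a=3, p=906, q=43
  k=3: a=1, p=1201, q=57

1201/57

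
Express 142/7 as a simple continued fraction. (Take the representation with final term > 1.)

142 = 20×7 + 2
7 = 3×2 + 1
2 = 2×1 + 0  (stop)
So 142/7 = [20; 3, 2].

[20; 3, 2]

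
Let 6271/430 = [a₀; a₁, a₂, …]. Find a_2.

1

6271 = 14·430 + 251   →  a_0 = 14
430 = 1·251 + 179   →  a_1 = 1
251 = 1·179 + 72   →  a_2 = 1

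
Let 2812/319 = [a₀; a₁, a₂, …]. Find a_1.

1

2812 = 8·319 + 260   →  a_0 = 8
319 = 1·260 + 59   →  a_1 = 1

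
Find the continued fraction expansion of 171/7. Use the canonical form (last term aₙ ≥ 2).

[24; 2, 3]

171 = 24*7 + 3
7 = 2*3 + 1
3 = 3*1 + 0  (stop)
So 171/7 = [24; 2, 3].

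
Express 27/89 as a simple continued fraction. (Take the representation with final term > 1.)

[0; 3, 3, 2, 1, 2]

27 = 0*89 + 27
89 = 3*27 + 8
27 = 3*8 + 3
8 = 2*3 + 2
3 = 1*2 + 1
2 = 2*1 + 0  (stop)
So 27/89 = [0; 3, 3, 2, 1, 2].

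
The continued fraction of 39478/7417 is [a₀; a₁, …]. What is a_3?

39478 = 5·7417 + 2393   →  a_0 = 5
7417 = 3·2393 + 238   →  a_1 = 3
2393 = 10·238 + 13   →  a_2 = 10
238 = 18·13 + 4   →  a_3 = 18

18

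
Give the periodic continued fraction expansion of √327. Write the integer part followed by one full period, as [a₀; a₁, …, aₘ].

[18; 12, 36]

a₀ = ⌊√327⌋ = 18.
With m₀=0, d₀=1 and mₖ₊₁ = dₖaₖ − mₖ, dₖ₊₁ = (n − mₖ₊₁²)/dₖ, aₖ₊₁ = ⌊(a₀+mₖ₊₁)/dₖ₊₁⌋:
  k=1: m=18, d=3, a=12
  k=2: m=18, d=1, a=36
d=1 and a=2a₀=36 at k=2, so the next step gives (m, d) = (18, 3) again — its k=1 value — and the period has length 2.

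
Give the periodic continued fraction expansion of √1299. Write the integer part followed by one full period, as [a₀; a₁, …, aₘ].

[36; 24, 72]

a₀ = ⌊√1299⌋ = 36.
With m₀=0, d₀=1 and mₖ₊₁ = dₖaₖ − mₖ, dₖ₊₁ = (n − mₖ₊₁²)/dₖ, aₖ₊₁ = ⌊(a₀+mₖ₊₁)/dₖ₊₁⌋:
  k=1: m=36, d=3, a=24
  k=2: m=36, d=1, a=72
d=1 and a=2a₀=72 at k=2, so the next step gives (m, d) = (36, 3) again — its k=1 value — and the period has length 2.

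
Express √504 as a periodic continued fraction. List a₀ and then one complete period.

[22; 2, 4, 2, 44]

a₀ = ⌊√504⌋ = 22.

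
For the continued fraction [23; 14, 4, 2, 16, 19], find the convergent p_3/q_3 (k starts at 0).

Using pₖ = aₖpₖ₋₁ + pₖ₋₂, qₖ = aₖqₖ₋₁ + qₖ₋₂ (with p₋₁=1, p₋₂=0, q₋₁=0, q₋₂=1):
  k=0: a=23, p=23, q=1
  k=1: a=14, p=323, q=14
  k=2: a=4, p=1315, q=57
  k=3: a=2, p=2953, q=128

2953/128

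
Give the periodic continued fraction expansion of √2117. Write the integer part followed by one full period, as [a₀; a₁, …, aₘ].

a₀ = ⌊√2117⌋ = 46.
With m₀=0, d₀=1 and mₖ₊₁ = dₖaₖ − mₖ, dₖ₊₁ = (n − mₖ₊₁²)/dₖ, aₖ₊₁ = ⌊(a₀+mₖ₊₁)/dₖ₊₁⌋:
  k=1: m=46, d=1, a=92
d=1 and a=2a₀=92 at k=1, so the next step gives (m, d) = (46, 1) again — its k=1 value — and the period has length 1.

[46; 92]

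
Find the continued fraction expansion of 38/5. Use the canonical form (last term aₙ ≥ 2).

[7; 1, 1, 2]

38 = 7*5 + 3
5 = 1*3 + 2
3 = 1*2 + 1
2 = 2*1 + 0  (stop)
So 38/5 = [7; 1, 1, 2].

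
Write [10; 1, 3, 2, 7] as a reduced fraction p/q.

Using pₖ = aₖpₖ₋₁ + pₖ₋₂ and qₖ = aₖqₖ₋₁ + qₖ₋₂:
  k=0: a=10, p=10, q=1
  k=1: a=1, p=11, q=1
  k=2: a=3, p=43, q=4
  k=3: a=2, p=97, q=9
  k=4: a=7, p=722, q=67

722/67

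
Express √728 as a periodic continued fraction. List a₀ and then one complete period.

a₀ = ⌊√728⌋ = 26.
With m₀=0, d₀=1 and mₖ₊₁ = dₖaₖ − mₖ, dₖ₊₁ = (n − mₖ₊₁²)/dₖ, aₖ₊₁ = ⌊(a₀+mₖ₊₁)/dₖ₊₁⌋:
  k=1: m=26, d=52, a=1
  k=2: m=26, d=1, a=52
d=1 and a=2a₀=52 at k=2, so the next step gives (m, d) = (26, 52) again — its k=1 value — and the period has length 2.

[26; 1, 52]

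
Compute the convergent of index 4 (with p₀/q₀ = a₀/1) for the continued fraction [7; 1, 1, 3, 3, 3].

174/23

Using pₖ = aₖpₖ₋₁ + pₖ₋₂, qₖ = aₖqₖ₋₁ + qₖ₋₂ (with p₋₁=1, p₋₂=0, q₋₁=0, q₋₂=1):
  k=0: a=7, p=7, q=1
  k=1: a=1, p=8, q=1
  k=2: a=1, p=15, q=2
  k=3: a=3, p=53, q=7
  k=4: a=3, p=174, q=23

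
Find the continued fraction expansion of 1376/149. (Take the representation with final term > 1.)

[9; 4, 3, 1, 8]

1376 = 9*149 + 35
149 = 4*35 + 9
35 = 3*9 + 8
9 = 1*8 + 1
8 = 8*1 + 0  (stop)
So 1376/149 = [9; 4, 3, 1, 8].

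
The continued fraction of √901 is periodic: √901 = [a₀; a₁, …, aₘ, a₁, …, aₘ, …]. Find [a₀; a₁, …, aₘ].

a₀ = ⌊√901⌋ = 30.
With m₀=0, d₀=1 and mₖ₊₁ = dₖaₖ − mₖ, dₖ₊₁ = (n − mₖ₊₁²)/dₖ, aₖ₊₁ = ⌊(a₀+mₖ₊₁)/dₖ₊₁⌋:
  k=1: m=30, d=1, a=60
d=1 and a=2a₀=60 at k=1, so the next step gives (m, d) = (30, 1) again — its k=1 value — and the period has length 1.

[30; 60]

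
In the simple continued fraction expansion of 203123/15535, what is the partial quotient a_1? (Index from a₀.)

13

203123 = 13·15535 + 1168   →  a_0 = 13
15535 = 13·1168 + 351   →  a_1 = 13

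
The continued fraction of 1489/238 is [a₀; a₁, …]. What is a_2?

1

1489 = 6·238 + 61   →  a_0 = 6
238 = 3·61 + 55   →  a_1 = 3
61 = 1·55 + 6   →  a_2 = 1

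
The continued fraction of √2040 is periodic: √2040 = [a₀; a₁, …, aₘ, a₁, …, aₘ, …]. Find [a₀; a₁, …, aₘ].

a₀ = ⌊√2040⌋ = 45.

[45; 6, 90]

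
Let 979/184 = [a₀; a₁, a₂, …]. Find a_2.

8

979 = 5·184 + 59   →  a_0 = 5
184 = 3·59 + 7   →  a_1 = 3
59 = 8·7 + 3   →  a_2 = 8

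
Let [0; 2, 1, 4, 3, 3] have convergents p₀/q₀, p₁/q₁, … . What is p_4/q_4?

Using pₖ = aₖpₖ₋₁ + pₖ₋₂, qₖ = aₖqₖ₋₁ + qₖ₋₂ (with p₋₁=1, p₋₂=0, q₋₁=0, q₋₂=1):
  k=0: a=0, p=0, q=1
  k=1: a=2, p=1, q=2
  k=2: a=1, p=1, q=3
  k=3: a=4, p=5, q=14
  k=4: a=3, p=16, q=45

16/45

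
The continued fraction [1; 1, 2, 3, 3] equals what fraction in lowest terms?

Fold from the inside: start with 3/1.
  3 + 1/3 = 10/3
  2 + 3/10 = 23/10
  1 + 10/23 = 33/23
  1 + 23/33 = 56/33

56/33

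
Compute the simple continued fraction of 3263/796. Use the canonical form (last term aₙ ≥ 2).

[4; 10, 13, 6]

3263 = 4·796 + 79
796 = 10·79 + 6
79 = 13·6 + 1
6 = 6·1 + 0  (stop)
So 3263/796 = [4; 10, 13, 6].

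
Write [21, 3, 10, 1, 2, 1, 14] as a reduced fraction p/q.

41815/1961

Fold from the inside: start with 14/1.
  1 + 1/14 = 15/14
  2 + 14/15 = 44/15
  1 + 15/44 = 59/44
  10 + 44/59 = 634/59
  3 + 59/634 = 1961/634
  21 + 634/1961 = 41815/1961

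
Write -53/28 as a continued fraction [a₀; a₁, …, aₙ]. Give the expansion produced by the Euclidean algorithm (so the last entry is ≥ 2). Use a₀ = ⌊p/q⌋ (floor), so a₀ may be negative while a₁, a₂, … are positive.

-53 = -2*28 + 3
28 = 9*3 + 1
3 = 3*1 + 0  (stop)
So -53/28 = [-2; 9, 3].

[-2; 9, 3]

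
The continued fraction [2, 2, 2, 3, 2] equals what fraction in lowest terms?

94/39

Fold from the inside: start with 2/1.
  3 + 1/2 = 7/2
  2 + 2/7 = 16/7
  2 + 7/16 = 39/16
  2 + 16/39 = 94/39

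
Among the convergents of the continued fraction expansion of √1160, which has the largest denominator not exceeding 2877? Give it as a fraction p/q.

√1160 = [34; 17, 68, …] (period length 2).
Convergents:
  p_0/q_0 = 34/1
  p_1/q_1 = 579/17
  p_2/q_2 = 39406/1157
  p_3/q_3 = 670481/19686
q_2 = 1157 ≤ 2877 < 19686 = q_3, so the answer is 39406/1157.

39406/1157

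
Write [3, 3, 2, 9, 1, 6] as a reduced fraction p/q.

Fold from the inside: start with 6/1.
  1 + 1/6 = 7/6
  9 + 6/7 = 69/7
  2 + 7/69 = 145/69
  3 + 69/145 = 504/145
  3 + 145/504 = 1657/504

1657/504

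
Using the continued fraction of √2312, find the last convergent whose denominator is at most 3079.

55440/1153

√2312 = [48; 12, 96, …] (period length 2).
Convergents:
  p_0/q_0 = 48/1
  p_1/q_1 = 577/12
  p_2/q_2 = 55440/1153
  p_3/q_3 = 665857/13848
q_2 = 1153 ≤ 3079 < 13848 = q_3, so the answer is 55440/1153.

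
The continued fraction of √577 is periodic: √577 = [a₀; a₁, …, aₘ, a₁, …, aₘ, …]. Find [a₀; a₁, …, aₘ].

[24; 48]

a₀ = ⌊√577⌋ = 24.
With m₀=0, d₀=1 and mₖ₊₁ = dₖaₖ − mₖ, dₖ₊₁ = (n − mₖ₊₁²)/dₖ, aₖ₊₁ = ⌊(a₀+mₖ₊₁)/dₖ₊₁⌋:
  k=1: m=24, d=1, a=48
d=1 and a=2a₀=48 at k=1, so the next step gives (m, d) = (24, 1) again — its k=1 value — and the period has length 1.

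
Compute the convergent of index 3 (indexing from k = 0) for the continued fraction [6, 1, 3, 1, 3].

34/5

Using pₖ = aₖpₖ₋₁ + pₖ₋₂, qₖ = aₖqₖ₋₁ + qₖ₋₂ (with p₋₁=1, p₋₂=0, q₋₁=0, q₋₂=1):
  k=0: a=6, p=6, q=1
  k=1: a=1, p=7, q=1
  k=2: a=3, p=27, q=4
  k=3: a=1, p=34, q=5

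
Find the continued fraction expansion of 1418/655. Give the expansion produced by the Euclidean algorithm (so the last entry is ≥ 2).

[2; 6, 15, 2, 3]

1418 = 2·655 + 108
655 = 6·108 + 7
108 = 15·7 + 3
7 = 2·3 + 1
3 = 3·1 + 0  (stop)
So 1418/655 = [2; 6, 15, 2, 3].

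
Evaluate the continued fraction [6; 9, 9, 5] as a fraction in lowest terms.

2560/419

Fold from the inside: start with 5/1.
  9 + 1/5 = 46/5
  9 + 5/46 = 419/46
  6 + 46/419 = 2560/419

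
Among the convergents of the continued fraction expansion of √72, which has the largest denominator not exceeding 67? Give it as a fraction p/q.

280/33

√72 = [8; 2, 16, …] (period length 2).
Convergents:
  p_0/q_0 = 8/1
  p_1/q_1 = 17/2
  p_2/q_2 = 280/33
  p_3/q_3 = 577/68
q_2 = 33 ≤ 67 < 68 = q_3, so the answer is 280/33.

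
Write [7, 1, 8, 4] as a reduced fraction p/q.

Fold from the inside: start with 4/1.
  8 + 1/4 = 33/4
  1 + 4/33 = 37/33
  7 + 33/37 = 292/37

292/37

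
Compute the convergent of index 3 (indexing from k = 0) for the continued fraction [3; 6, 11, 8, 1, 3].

Using pₖ = aₖpₖ₋₁ + pₖ₋₂, qₖ = aₖqₖ₋₁ + qₖ₋₂ (with p₋₁=1, p₋₂=0, q₋₁=0, q₋₂=1):
  k=0: a=3, p=3, q=1
  k=1: a=6, p=19, q=6
  k=2: a=11, p=212, q=67
  k=3: a=8, p=1715, q=542

1715/542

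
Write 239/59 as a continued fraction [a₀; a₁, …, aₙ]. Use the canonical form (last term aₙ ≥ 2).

239 = 4*59 + 3
59 = 19*3 + 2
3 = 1*2 + 1
2 = 2*1 + 0  (stop)
So 239/59 = [4; 19, 1, 2].

[4; 19, 1, 2]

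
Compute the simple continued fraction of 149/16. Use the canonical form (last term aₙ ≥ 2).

149 = 9*16 + 5
16 = 3*5 + 1
5 = 5*1 + 0  (stop)
So 149/16 = [9; 3, 5].

[9; 3, 5]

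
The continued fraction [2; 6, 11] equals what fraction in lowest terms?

145/67

Fold from the inside: start with 11/1.
  6 + 1/11 = 67/11
  2 + 11/67 = 145/67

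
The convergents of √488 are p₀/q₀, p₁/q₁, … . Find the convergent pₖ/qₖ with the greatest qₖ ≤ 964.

√488 = [22; 11, 44, …] (period length 2).
Convergents:
  p_0/q_0 = 22/1
  p_1/q_1 = 243/11
  p_2/q_2 = 10714/485
  p_3/q_3 = 118097/5346
q_2 = 485 ≤ 964 < 5346 = q_3, so the answer is 10714/485.

10714/485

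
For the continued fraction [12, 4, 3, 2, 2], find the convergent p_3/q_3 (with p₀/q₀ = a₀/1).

Using pₖ = aₖpₖ₋₁ + pₖ₋₂, qₖ = aₖqₖ₋₁ + qₖ₋₂ (with p₋₁=1, p₋₂=0, q₋₁=0, q₋₂=1):
  k=0: a=12, p=12, q=1
  k=1: a=4, p=49, q=4
  k=2: a=3, p=159, q=13
  k=3: a=2, p=367, q=30

367/30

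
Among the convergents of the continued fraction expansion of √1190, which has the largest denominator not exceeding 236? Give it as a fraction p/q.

4726/137

√1190 = [34; 2, 68, …] (period length 2).
Convergents:
  p_0/q_0 = 34/1
  p_1/q_1 = 69/2
  p_2/q_2 = 4726/137
  p_3/q_3 = 9521/276
q_2 = 137 ≤ 236 < 276 = q_3, so the answer is 4726/137.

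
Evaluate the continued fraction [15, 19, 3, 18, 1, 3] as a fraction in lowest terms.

Using pₖ = aₖpₖ₋₁ + pₖ₋₂ and qₖ = aₖqₖ₋₁ + qₖ₋₂:
  k=0: a=15, p=15, q=1
  k=1: a=19, p=286, q=19
  k=2: a=3, p=873, q=58
  k=3: a=18, p=16000, q=1063
  k=4: a=1, p=16873, q=1121
  k=5: a=3, p=66619, q=4426

66619/4426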